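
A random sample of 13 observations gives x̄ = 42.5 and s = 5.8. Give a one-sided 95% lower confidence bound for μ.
μ ≥ 39.63

Lower bound (one-sided):
t* = 1.782 (one-sided for 95%)
Lower bound = x̄ - t* · s/√n = 42.5 - 1.782 · 5.8/√13 = 39.63

We are 95% confident that μ ≥ 39.63.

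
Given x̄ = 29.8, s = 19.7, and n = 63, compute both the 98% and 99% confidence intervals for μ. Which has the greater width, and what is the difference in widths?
99% CI is wider by 1.34

df = 62
98% CI: t* = 2.388, (23.87, 35.73), width = 2 · t* · s/√n = 11.85
99% CI: t* = 2.657, (23.21, 36.39), width = 2 · t* · s/√n = 13.19

The 99% CI is wider by 13.19 - 11.85 = 1.34.
Higher confidence requires a wider interval.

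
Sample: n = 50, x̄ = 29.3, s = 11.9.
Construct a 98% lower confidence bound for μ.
μ ≥ 25.75

Lower bound (one-sided):
t* = 2.110 (one-sided for 98%)
Lower bound = x̄ - t* · s/√n = 29.3 - 2.110 · 11.9/√50 = 25.75

We are 98% confident that μ ≥ 25.75.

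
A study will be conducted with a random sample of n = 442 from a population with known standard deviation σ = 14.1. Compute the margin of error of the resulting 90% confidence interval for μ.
Margin of error = 1.10

Margin of error = z* · σ/√n
= 1.645 · 14.1/√442
= 1.645 · 14.1/21.0238
= 1.10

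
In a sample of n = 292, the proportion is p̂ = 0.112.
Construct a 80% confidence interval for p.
(0.088, 0.136)

Proportion CI:
SE = √(p̂(1-p̂)/n) = √(0.112 · 0.888 / 292) = 0.01846

z* = 1.282
Margin = z* · SE = 1.282 · 0.01846 = 0.0237

CI: 0.112 ± 0.0237 = (0.088, 0.136)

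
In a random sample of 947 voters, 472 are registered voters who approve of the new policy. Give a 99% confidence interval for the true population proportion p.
(0.457, 0.540)

Proportion CI:
p̂ = 472/947 = 0.49842
SE = √(p̂(1-p̂)/n) = √(0.49842 · 0.50158 / 947) = 0.01625

z* = 2.576
Margin = z* · SE = 2.576 · 0.01625 = 0.0419

CI: 0.49842 ± 0.0419 = (0.457, 0.540)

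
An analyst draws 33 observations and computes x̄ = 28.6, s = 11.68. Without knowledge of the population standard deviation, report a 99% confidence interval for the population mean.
(23.03, 34.17)

t-interval (σ unknown):
df = n - 1 = 32
t* = 2.738 for 99% confidence

Margin of error = t* · s/√n = 2.738 · 11.68/√33 = 5.57

CI: (23.03, 34.17)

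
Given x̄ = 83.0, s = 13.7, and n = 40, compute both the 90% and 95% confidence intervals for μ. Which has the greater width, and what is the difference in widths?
95% CI is wider by 1.46

df = 39
90% CI: t* = 1.685, (79.35, 86.65), width = 2 · t* · s/√n = 7.30
95% CI: t* = 2.023, (78.62, 87.38), width = 2 · t* · s/√n = 8.76

The 95% CI is wider by 8.76 - 7.30 = 1.46.
Higher confidence requires a wider interval.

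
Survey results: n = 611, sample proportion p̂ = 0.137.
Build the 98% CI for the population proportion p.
(0.105, 0.169)

Proportion CI:
SE = √(p̂(1-p̂)/n) = √(0.137 · 0.863 / 611) = 0.01391

z* = 2.326
Margin = z* · SE = 2.326 · 0.01391 = 0.0324

CI: 0.137 ± 0.0324 = (0.105, 0.169)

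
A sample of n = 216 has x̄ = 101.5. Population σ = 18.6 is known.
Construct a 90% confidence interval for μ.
(99.42, 103.58)

z-interval (σ known):
z* = 1.645 for 90% confidence

Margin of error = z* · σ/√n = 1.645 · 18.6/√216 = 2.08

CI: (101.5 - 2.08, 101.5 + 2.08) = (99.42, 103.58)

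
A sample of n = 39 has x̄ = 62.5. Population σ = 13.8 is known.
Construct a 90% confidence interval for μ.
(58.86, 66.14)

z-interval (σ known):
z* = 1.645 for 90% confidence

Margin of error = z* · σ/√n = 1.645 · 13.8/√39 = 3.64

CI: (62.5 - 3.64, 62.5 + 3.64) = (58.86, 66.14)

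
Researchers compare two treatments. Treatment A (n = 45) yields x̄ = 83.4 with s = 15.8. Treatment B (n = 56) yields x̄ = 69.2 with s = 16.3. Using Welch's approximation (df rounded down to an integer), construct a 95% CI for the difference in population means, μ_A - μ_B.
(7.83, 20.57)

Difference: x̄₁ - x̄₂ = 14.20
SE = √(s₁²/n₁ + s₂²/n₂) = √(15.8²/45 + 16.3²/56) = 3.2081
df = 95.54 → 95 (Welch–Satterthwaite, rounded down)
t* = 1.985

CI: 14.20 ± 1.985 · 3.2081 = 14.20 ± 6.37 = (7.83, 20.57)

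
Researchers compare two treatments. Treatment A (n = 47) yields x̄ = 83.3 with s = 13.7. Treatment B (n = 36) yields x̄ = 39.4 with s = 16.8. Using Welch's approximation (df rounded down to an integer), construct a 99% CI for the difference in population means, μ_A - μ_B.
(34.78, 53.02)

Difference: x̄₁ - x̄₂ = 43.90
SE = √(s₁²/n₁ + s₂²/n₂) = √(13.7²/47 + 16.8²/36) = 3.4400
df = 66.59 → 66 (Welch–Satterthwaite, rounded down)
t* = 2.652

CI: 43.90 ± 2.652 · 3.4400 = 43.90 ± 9.12 = (34.78, 53.02)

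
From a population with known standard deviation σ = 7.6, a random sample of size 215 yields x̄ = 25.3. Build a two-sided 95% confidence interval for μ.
(24.28, 26.32)

z-interval (σ known):
z* = 1.960 for 95% confidence

Margin of error = z* · σ/√n = 1.960 · 7.6/√215 = 1.02

CI: (25.3 - 1.02, 25.3 + 1.02) = (24.28, 26.32)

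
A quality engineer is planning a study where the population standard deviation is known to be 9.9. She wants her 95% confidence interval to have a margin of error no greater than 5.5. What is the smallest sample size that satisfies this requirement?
n ≥ 13

For margin E ≤ 5.5:
n ≥ (z* · σ / E)²
n ≥ (1.960 · 9.9 / 5.5)²
n ≥ 12.45

Minimum n = 13 (rounding up)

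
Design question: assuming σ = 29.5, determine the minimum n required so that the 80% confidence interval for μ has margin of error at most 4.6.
n ≥ 68

For margin E ≤ 4.6:
n ≥ (z* · σ / E)²
n ≥ (1.282 · 29.5 / 4.6)²
n ≥ 67.59

Minimum n = 68 (rounding up)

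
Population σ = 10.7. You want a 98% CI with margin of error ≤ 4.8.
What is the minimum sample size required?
n ≥ 27

For margin E ≤ 4.8:
n ≥ (z* · σ / E)²
n ≥ (2.326 · 10.7 / 4.8)²
n ≥ 26.88

Minimum n = 27 (rounding up)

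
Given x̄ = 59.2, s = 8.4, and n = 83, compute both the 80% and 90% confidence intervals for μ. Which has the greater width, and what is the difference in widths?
90% CI is wider by 0.69

df = 82
80% CI: t* = 1.292, (58.01, 60.39), width = 2 · t* · s/√n = 2.38
90% CI: t* = 1.664, (57.67, 60.73), width = 2 · t* · s/√n = 3.07

The 90% CI is wider by 3.07 - 2.38 = 0.69.
Higher confidence requires a wider interval.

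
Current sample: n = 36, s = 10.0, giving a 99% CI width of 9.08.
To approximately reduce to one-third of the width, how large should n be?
n ≈ 324

CI width ∝ 1/√n
To reduce width by factor 3, need √n to grow by 3 → need 3² = 9 times as many samples.

Current: n = 36, width = 9.08
New: n = 324, width ≈ 2.88

Width reduced by factor of 9.08/2.88 = 3.15.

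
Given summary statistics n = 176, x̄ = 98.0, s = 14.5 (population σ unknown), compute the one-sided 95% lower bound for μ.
μ ≥ 96.19

Lower bound (one-sided):
t* = 1.654 (one-sided for 95%)
Lower bound = x̄ - t* · s/√n = 98.0 - 1.654 · 14.5/√176 = 96.19

We are 95% confident that μ ≥ 96.19.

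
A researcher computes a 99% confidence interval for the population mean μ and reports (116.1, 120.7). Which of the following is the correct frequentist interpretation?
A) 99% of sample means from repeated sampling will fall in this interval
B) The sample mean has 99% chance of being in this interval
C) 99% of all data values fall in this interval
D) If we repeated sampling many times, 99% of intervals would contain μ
D

A) Wrong — coverage applies to intervals containing μ, not to future x̄ values.
B) Wrong — x̄ is observed and sits in the interval by construction.
C) Wrong — a CI is about the parameter μ, not individual data values.
D) Correct — this is the frequentist long-run coverage interpretation.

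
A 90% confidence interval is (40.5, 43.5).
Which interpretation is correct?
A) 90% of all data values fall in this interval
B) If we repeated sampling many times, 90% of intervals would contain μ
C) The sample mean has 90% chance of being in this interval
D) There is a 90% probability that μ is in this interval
B

A) Wrong — a CI is about the parameter μ, not individual data values.
B) Correct — this is the frequentist long-run coverage interpretation.
C) Wrong — x̄ is observed and sits in the interval by construction.
D) Wrong — μ is fixed; the randomness lives in the interval, not in μ.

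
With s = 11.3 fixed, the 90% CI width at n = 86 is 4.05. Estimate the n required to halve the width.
n ≈ 344

CI width ∝ 1/√n
To reduce width by factor 2, need √n to grow by 2 → need 2² = 4 times as many samples.

Current: n = 86, width = 4.05
New: n = 344, width ≈ 2.01

Width reduced by factor of 4.05/2.01 = 2.01.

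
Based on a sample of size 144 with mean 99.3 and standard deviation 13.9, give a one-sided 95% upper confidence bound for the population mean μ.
μ ≤ 101.22

Upper bound (one-sided):
t* = 1.656 (one-sided for 95%)
Upper bound = x̄ + t* · s/√n = 99.3 + 1.656 · 13.9/√144 = 101.22

We are 95% confident that μ ≤ 101.22.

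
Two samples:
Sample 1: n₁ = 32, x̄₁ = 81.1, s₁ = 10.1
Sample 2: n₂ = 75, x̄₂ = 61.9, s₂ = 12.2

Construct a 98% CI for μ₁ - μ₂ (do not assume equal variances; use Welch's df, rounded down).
(13.78, 24.62)

Difference: x̄₁ - x̄₂ = 19.20
SE = √(s₁²/n₁ + s₂²/n₂) = √(10.1²/32 + 12.2²/75) = 2.2743
df = 70.21 → 70 (Welch–Satterthwaite, rounded down)
t* = 2.381

CI: 19.20 ± 2.381 · 2.2743 = 19.20 ± 5.42 = (13.78, 24.62)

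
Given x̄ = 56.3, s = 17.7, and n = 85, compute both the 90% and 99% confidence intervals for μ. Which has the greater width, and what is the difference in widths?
99% CI is wider by 3.73

df = 84
90% CI: t* = 1.663, (53.11, 59.49), width = 2 · t* · s/√n = 6.39
99% CI: t* = 2.636, (51.24, 61.36), width = 2 · t* · s/√n = 10.12

The 99% CI is wider by 10.12 - 6.39 = 3.73.
Higher confidence requires a wider interval.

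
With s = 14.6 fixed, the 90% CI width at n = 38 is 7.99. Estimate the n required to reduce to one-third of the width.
n ≈ 342

CI width ∝ 1/√n
To reduce width by factor 3, need √n to grow by 3 → need 3² = 9 times as many samples.

Current: n = 38, width = 7.99
New: n = 342, width ≈ 2.60

Width reduced by factor of 7.99/2.60 = 3.07.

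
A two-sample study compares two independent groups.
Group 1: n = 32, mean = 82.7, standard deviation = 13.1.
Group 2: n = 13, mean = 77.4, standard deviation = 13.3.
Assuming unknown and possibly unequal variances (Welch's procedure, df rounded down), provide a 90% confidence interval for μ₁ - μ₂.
(-2.18, 12.78)

Difference: x̄₁ - x̄₂ = 5.30
SE = √(s₁²/n₁ + s₂²/n₂) = √(13.1²/32 + 13.3²/13) = 4.3554
df = 22.00 → 22 (Welch–Satterthwaite, rounded down)
t* = 1.717

CI: 5.30 ± 1.717 · 4.3554 = 5.30 ± 7.48 = (-2.18, 12.78)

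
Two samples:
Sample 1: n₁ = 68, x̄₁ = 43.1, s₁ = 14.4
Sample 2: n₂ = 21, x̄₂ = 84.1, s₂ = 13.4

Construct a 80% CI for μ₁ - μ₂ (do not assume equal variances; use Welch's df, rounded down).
(-45.45, -36.55)

Difference: x̄₁ - x̄₂ = -41.00
SE = √(s₁²/n₁ + s₂²/n₂) = √(14.4²/68 + 13.4²/21) = 3.4059
df = 35.46 → 35 (Welch–Satterthwaite, rounded down)
t* = 1.306

CI: -41.00 ± 1.306 · 3.4059 = -41.00 ± 4.45 = (-45.45, -36.55)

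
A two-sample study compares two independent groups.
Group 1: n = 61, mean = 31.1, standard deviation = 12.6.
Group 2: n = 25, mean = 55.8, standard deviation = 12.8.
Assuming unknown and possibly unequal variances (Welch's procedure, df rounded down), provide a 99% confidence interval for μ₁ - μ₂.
(-32.85, -16.55)

Difference: x̄₁ - x̄₂ = -24.70
SE = √(s₁²/n₁ + s₂²/n₂) = √(12.6²/61 + 12.8²/25) = 3.0259
df = 44.07 → 44 (Welch–Satterthwaite, rounded down)
t* = 2.692

CI: -24.70 ± 2.692 · 3.0259 = -24.70 ± 8.15 = (-32.85, -16.55)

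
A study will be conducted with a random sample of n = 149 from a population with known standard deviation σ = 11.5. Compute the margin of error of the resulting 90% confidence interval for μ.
Margin of error = 1.55

Margin of error = z* · σ/√n
= 1.645 · 11.5/√149
= 1.645 · 11.5/12.2066
= 1.55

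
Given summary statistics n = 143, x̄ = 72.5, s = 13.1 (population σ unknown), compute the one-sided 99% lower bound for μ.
μ ≥ 69.92

Lower bound (one-sided):
t* = 2.353 (one-sided for 99%)
Lower bound = x̄ - t* · s/√n = 72.5 - 2.353 · 13.1/√143 = 69.92

We are 99% confident that μ ≥ 69.92.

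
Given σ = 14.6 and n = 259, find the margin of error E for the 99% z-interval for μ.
Margin of error = 2.34

Margin of error = z* · σ/√n
= 2.576 · 14.6/√259
= 2.576 · 14.6/16.0935
= 2.34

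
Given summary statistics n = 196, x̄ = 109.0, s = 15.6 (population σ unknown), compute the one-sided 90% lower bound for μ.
μ ≥ 107.57

Lower bound (one-sided):
t* = 1.286 (one-sided for 90%)
Lower bound = x̄ - t* · s/√n = 109.0 - 1.286 · 15.6/√196 = 107.57

We are 90% confident that μ ≥ 107.57.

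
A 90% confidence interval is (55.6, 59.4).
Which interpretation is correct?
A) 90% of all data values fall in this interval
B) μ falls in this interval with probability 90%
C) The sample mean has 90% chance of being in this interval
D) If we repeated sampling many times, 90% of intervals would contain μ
D

A) Wrong — a CI is about the parameter μ, not individual data values.
B) Wrong — μ is fixed; the randomness lives in the interval, not in μ.
C) Wrong — x̄ is observed and sits in the interval by construction.
D) Correct — this is the frequentist long-run coverage interpretation.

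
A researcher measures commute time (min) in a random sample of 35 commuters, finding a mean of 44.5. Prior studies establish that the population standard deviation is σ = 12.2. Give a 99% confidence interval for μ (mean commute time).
(39.19, 49.81)

z-interval (σ known):
z* = 2.576 for 99% confidence

Margin of error = z* · σ/√n = 2.576 · 12.2/√35 = 5.31

CI: (44.5 - 5.31, 44.5 + 5.31) = (39.19, 49.81)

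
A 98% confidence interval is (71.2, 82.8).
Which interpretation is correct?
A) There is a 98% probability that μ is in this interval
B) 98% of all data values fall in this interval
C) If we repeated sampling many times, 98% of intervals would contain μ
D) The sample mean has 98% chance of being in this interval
C

A) Wrong — μ is fixed; the randomness lives in the interval, not in μ.
B) Wrong — a CI is about the parameter μ, not individual data values.
C) Correct — this is the frequentist long-run coverage interpretation.
D) Wrong — x̄ is observed and sits in the interval by construction.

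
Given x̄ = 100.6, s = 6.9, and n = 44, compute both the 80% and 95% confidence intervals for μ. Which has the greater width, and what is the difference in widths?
95% CI is wider by 1.49

df = 43
80% CI: t* = 1.302, (99.25, 101.95), width = 2 · t* · s/√n = 2.71
95% CI: t* = 2.017, (98.50, 102.70), width = 2 · t* · s/√n = 4.20

The 95% CI is wider by 4.20 - 2.71 = 1.49.
Higher confidence requires a wider interval.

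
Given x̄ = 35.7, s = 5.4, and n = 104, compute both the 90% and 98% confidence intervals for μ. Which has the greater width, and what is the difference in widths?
98% CI is wider by 0.74

df = 103
90% CI: t* = 1.660, (34.82, 36.58), width = 2 · t* · s/√n = 1.76
98% CI: t* = 2.363, (34.45, 36.95), width = 2 · t* · s/√n = 2.50

The 98% CI is wider by 2.50 - 1.76 = 0.74.
Higher confidence requires a wider interval.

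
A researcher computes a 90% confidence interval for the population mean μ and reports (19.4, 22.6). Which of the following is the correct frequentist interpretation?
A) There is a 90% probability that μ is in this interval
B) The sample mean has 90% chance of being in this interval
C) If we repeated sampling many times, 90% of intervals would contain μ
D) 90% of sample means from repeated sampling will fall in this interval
C

A) Wrong — μ is fixed; the randomness lives in the interval, not in μ.
B) Wrong — x̄ is observed and sits in the interval by construction.
C) Correct — this is the frequentist long-run coverage interpretation.
D) Wrong — coverage applies to intervals containing μ, not to future x̄ values.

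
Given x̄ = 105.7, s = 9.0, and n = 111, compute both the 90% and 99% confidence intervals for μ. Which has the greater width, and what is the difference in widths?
99% CI is wider by 1.65

df = 110
90% CI: t* = 1.659, (104.28, 107.12), width = 2 · t* · s/√n = 2.83
99% CI: t* = 2.621, (103.46, 107.94), width = 2 · t* · s/√n = 4.48

The 99% CI is wider by 4.48 - 2.83 = 1.65.
Higher confidence requires a wider interval.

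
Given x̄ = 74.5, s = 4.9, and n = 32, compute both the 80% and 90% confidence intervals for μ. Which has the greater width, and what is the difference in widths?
90% CI is wider by 0.67

df = 31
80% CI: t* = 1.309, (73.37, 75.63), width = 2 · t* · s/√n = 2.27
90% CI: t* = 1.696, (73.03, 75.97), width = 2 · t* · s/√n = 2.94

The 90% CI is wider by 2.94 - 2.27 = 0.67.
Higher confidence requires a wider interval.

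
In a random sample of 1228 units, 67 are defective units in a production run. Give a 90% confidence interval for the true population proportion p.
(0.044, 0.065)

Proportion CI:
p̂ = 67/1228 = 0.05456
SE = √(p̂(1-p̂)/n) = √(0.05456 · 0.94544 / 1228) = 0.00648

z* = 1.645
Margin = z* · SE = 1.645 · 0.00648 = 0.0107

CI: 0.05456 ± 0.0107 = (0.044, 0.065)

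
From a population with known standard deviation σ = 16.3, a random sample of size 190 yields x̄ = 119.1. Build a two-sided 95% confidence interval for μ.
(116.78, 121.42)

z-interval (σ known):
z* = 1.960 for 95% confidence

Margin of error = z* · σ/√n = 1.960 · 16.3/√190 = 2.32

CI: (119.1 - 2.32, 119.1 + 2.32) = (116.78, 121.42)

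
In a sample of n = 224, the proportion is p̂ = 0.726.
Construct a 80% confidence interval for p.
(0.688, 0.764)

Proportion CI:
SE = √(p̂(1-p̂)/n) = √(0.726 · 0.274 / 224) = 0.02980

z* = 1.282
Margin = z* · SE = 1.282 · 0.02980 = 0.0382

CI: 0.726 ± 0.0382 = (0.688, 0.764)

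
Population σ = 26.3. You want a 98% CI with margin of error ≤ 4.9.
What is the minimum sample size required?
n ≥ 156

For margin E ≤ 4.9:
n ≥ (z* · σ / E)²
n ≥ (2.326 · 26.3 / 4.9)²
n ≥ 155.86

Minimum n = 156 (rounding up)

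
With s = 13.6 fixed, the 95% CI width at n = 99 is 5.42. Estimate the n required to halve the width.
n ≈ 396

CI width ∝ 1/√n
To reduce width by factor 2, need √n to grow by 2 → need 2² = 4 times as many samples.

Current: n = 99, width = 5.42
New: n = 396, width ≈ 2.69

Width reduced by factor of 5.42/2.69 = 2.01.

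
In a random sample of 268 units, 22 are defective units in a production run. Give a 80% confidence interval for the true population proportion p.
(0.061, 0.104)

Proportion CI:
p̂ = 22/268 = 0.08209
SE = √(p̂(1-p̂)/n) = √(0.08209 · 0.91791 / 268) = 0.01677

z* = 1.282
Margin = z* · SE = 1.282 · 0.01677 = 0.0215

CI: 0.08209 ± 0.0215 = (0.061, 0.104)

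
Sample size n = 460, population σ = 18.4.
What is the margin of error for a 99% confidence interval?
Margin of error = 2.21

Margin of error = z* · σ/√n
= 2.576 · 18.4/√460
= 2.576 · 18.4/21.4476
= 2.21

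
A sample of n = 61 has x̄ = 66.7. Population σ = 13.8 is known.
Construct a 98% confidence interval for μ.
(62.59, 70.81)

z-interval (σ known):
z* = 2.326 for 98% confidence

Margin of error = z* · σ/√n = 2.326 · 13.8/√61 = 4.11

CI: (66.7 - 4.11, 66.7 + 4.11) = (62.59, 70.81)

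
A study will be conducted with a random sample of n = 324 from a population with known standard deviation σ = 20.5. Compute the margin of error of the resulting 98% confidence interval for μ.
Margin of error = 2.65

Margin of error = z* · σ/√n
= 2.326 · 20.5/√324
= 2.326 · 20.5/18.0000
= 2.65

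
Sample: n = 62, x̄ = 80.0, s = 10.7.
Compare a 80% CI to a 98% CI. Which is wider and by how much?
98% CI is wider by 2.97

df = 61
80% CI: t* = 1.296, (78.24, 81.76), width = 2 · t* · s/√n = 3.52
98% CI: t* = 2.389, (76.75, 83.25), width = 2 · t* · s/√n = 6.49

The 98% CI is wider by 6.49 - 3.52 = 2.97.
Higher confidence requires a wider interval.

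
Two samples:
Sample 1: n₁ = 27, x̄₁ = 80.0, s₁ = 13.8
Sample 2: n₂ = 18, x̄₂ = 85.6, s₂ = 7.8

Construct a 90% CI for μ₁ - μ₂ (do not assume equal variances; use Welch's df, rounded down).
(-11.03, -0.17)

Difference: x̄₁ - x̄₂ = -5.60
SE = √(s₁²/n₁ + s₂²/n₂) = √(13.8²/27 + 7.8²/18) = 3.2301
df = 42.10 → 42 (Welch–Satterthwaite, rounded down)
t* = 1.682

CI: -5.60 ± 1.682 · 3.2301 = -5.60 ± 5.43 = (-11.03, -0.17)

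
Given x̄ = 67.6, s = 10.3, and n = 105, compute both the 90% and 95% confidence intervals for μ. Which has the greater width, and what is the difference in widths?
95% CI is wider by 0.65

df = 104
90% CI: t* = 1.660, (65.93, 69.27), width = 2 · t* · s/√n = 3.34
95% CI: t* = 1.983, (65.61, 69.59), width = 2 · t* · s/√n = 3.99

The 95% CI is wider by 3.99 - 3.34 = 0.65.
Higher confidence requires a wider interval.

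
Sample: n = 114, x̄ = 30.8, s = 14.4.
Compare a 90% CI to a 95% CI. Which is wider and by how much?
95% CI is wider by 0.87

df = 113
90% CI: t* = 1.658, (28.56, 33.04), width = 2 · t* · s/√n = 4.47
95% CI: t* = 1.981, (28.13, 33.47), width = 2 · t* · s/√n = 5.34

The 95% CI is wider by 5.34 - 4.47 = 0.87.
Higher confidence requires a wider interval.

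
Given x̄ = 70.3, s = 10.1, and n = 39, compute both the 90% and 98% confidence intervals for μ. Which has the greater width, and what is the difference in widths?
98% CI is wider by 2.41

df = 38
90% CI: t* = 1.686, (67.57, 73.03), width = 2 · t* · s/√n = 5.45
98% CI: t* = 2.429, (66.37, 74.23), width = 2 · t* · s/√n = 7.86

The 98% CI is wider by 7.86 - 5.45 = 2.41.
Higher confidence requires a wider interval.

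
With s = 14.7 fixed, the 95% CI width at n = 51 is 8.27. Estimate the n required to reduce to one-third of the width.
n ≈ 459

CI width ∝ 1/√n
To reduce width by factor 3, need √n to grow by 3 → need 3² = 9 times as many samples.

Current: n = 51, width = 8.27
New: n = 459, width ≈ 2.70

Width reduced by factor of 8.27/2.70 = 3.06.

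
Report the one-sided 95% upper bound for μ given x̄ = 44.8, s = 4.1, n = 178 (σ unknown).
μ ≤ 45.31

Upper bound (one-sided):
t* = 1.654 (one-sided for 95%)
Upper bound = x̄ + t* · s/√n = 44.8 + 1.654 · 4.1/√178 = 45.31

We are 95% confident that μ ≤ 45.31.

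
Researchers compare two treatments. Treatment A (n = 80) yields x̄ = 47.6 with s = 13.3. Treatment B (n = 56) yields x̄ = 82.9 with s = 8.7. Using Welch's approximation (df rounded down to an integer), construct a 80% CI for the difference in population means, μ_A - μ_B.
(-37.73, -32.87)

Difference: x̄₁ - x̄₂ = -35.30
SE = √(s₁²/n₁ + s₂²/n₂) = √(13.3²/80 + 8.7²/56) = 1.8875
df = 133.47 → 133 (Welch–Satterthwaite, rounded down)
t* = 1.288

CI: -35.30 ± 1.288 · 1.8875 = -35.30 ± 2.43 = (-37.73, -32.87)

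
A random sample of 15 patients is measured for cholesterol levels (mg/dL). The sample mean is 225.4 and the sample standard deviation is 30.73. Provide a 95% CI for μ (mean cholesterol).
(208.38, 242.42)

t-interval (σ unknown):
df = n - 1 = 14
t* = 2.145 for 95% confidence

Margin of error = t* · s/√n = 2.145 · 30.73/√15 = 17.02

CI: (208.38, 242.42)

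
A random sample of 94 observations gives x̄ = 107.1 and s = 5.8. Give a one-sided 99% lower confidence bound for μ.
μ ≥ 105.68

Lower bound (one-sided):
t* = 2.367 (one-sided for 99%)
Lower bound = x̄ - t* · s/√n = 107.1 - 2.367 · 5.8/√94 = 105.68

We are 99% confident that μ ≥ 105.68.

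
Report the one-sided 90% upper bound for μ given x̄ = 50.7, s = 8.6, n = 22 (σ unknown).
μ ≤ 53.13

Upper bound (one-sided):
t* = 1.323 (one-sided for 90%)
Upper bound = x̄ + t* · s/√n = 50.7 + 1.323 · 8.6/√22 = 53.13

We are 90% confident that μ ≤ 53.13.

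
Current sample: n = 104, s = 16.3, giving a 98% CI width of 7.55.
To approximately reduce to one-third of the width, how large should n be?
n ≈ 936

CI width ∝ 1/√n
To reduce width by factor 3, need √n to grow by 3 → need 3² = 9 times as many samples.

Current: n = 104, width = 7.55
New: n = 936, width ≈ 2.48

Width reduced by factor of 7.55/2.48 = 3.04.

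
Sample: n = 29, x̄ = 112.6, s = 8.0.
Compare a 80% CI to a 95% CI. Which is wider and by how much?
95% CI is wider by 2.18

df = 28
80% CI: t* = 1.313, (110.65, 114.55), width = 2 · t* · s/√n = 3.90
95% CI: t* = 2.048, (109.56, 115.64), width = 2 · t* · s/√n = 6.08

The 95% CI is wider by 6.08 - 3.90 = 2.18.
Higher confidence requires a wider interval.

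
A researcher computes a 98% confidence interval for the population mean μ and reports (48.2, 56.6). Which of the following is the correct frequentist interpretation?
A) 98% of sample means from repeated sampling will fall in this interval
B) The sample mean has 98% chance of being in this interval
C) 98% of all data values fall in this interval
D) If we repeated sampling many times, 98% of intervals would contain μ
D

A) Wrong — coverage applies to intervals containing μ, not to future x̄ values.
B) Wrong — x̄ is observed and sits in the interval by construction.
C) Wrong — a CI is about the parameter μ, not individual data values.
D) Correct — this is the frequentist long-run coverage interpretation.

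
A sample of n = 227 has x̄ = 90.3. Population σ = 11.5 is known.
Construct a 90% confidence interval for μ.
(89.04, 91.56)

z-interval (σ known):
z* = 1.645 for 90% confidence

Margin of error = z* · σ/√n = 1.645 · 11.5/√227 = 1.26

CI: (90.3 - 1.26, 90.3 + 1.26) = (89.04, 91.56)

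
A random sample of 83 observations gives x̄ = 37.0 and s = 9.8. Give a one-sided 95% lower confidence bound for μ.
μ ≥ 35.21

Lower bound (one-sided):
t* = 1.664 (one-sided for 95%)
Lower bound = x̄ - t* · s/√n = 37.0 - 1.664 · 9.8/√83 = 35.21

We are 95% confident that μ ≥ 35.21.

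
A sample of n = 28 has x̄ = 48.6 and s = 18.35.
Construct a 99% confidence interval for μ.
(38.99, 58.21)

t-interval (σ unknown):
df = n - 1 = 27
t* = 2.771 for 99% confidence

Margin of error = t* · s/√n = 2.771 · 18.35/√28 = 9.61

CI: (38.99, 58.21)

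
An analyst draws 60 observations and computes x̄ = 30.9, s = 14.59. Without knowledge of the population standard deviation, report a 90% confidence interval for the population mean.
(27.75, 34.05)

t-interval (σ unknown):
df = n - 1 = 59
t* = 1.671 for 90% confidence

Margin of error = t* · s/√n = 1.671 · 14.59/√60 = 3.15

CI: (27.75, 34.05)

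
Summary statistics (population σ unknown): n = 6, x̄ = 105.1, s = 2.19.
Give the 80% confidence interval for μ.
(103.78, 106.42)

t-interval (σ unknown):
df = n - 1 = 5
t* = 1.476 for 80% confidence

Margin of error = t* · s/√n = 1.476 · 2.19/√6 = 1.32

CI: (103.78, 106.42)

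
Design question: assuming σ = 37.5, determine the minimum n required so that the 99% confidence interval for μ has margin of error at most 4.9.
n ≥ 389

For margin E ≤ 4.9:
n ≥ (z* · σ / E)²
n ≥ (2.576 · 37.5 / 4.9)²
n ≥ 388.65

Minimum n = 389 (rounding up)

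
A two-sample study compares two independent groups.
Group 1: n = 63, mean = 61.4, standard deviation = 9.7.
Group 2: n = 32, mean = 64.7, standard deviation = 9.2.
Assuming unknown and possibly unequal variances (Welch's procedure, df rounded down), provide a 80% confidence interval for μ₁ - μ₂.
(-5.93, -0.67)

Difference: x̄₁ - x̄₂ = -3.30
SE = √(s₁²/n₁ + s₂²/n₂) = √(9.7²/63 + 9.2²/32) = 2.0343
df = 65.46 → 65 (Welch–Satterthwaite, rounded down)
t* = 1.295

CI: -3.30 ± 1.295 · 2.0343 = -3.30 ± 2.63 = (-5.93, -0.67)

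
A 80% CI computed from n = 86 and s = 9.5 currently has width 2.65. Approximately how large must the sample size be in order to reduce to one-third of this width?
n ≈ 774

CI width ∝ 1/√n
To reduce width by factor 3, need √n to grow by 3 → need 3² = 9 times as many samples.

Current: n = 86, width = 2.65
New: n = 774, width ≈ 0.88

Width reduced by factor of 2.65/0.88 = 3.01.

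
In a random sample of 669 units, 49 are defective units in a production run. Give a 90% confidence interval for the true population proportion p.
(0.057, 0.090)

Proportion CI:
p̂ = 49/669 = 0.07324
SE = √(p̂(1-p̂)/n) = √(0.07324 · 0.92676 / 669) = 0.01007

z* = 1.645
Margin = z* · SE = 1.645 · 0.01007 = 0.0166

CI: 0.07324 ± 0.0166 = (0.057, 0.090)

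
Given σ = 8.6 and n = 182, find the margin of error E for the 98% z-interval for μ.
Margin of error = 1.48

Margin of error = z* · σ/√n
= 2.326 · 8.6/√182
= 2.326 · 8.6/13.4907
= 1.48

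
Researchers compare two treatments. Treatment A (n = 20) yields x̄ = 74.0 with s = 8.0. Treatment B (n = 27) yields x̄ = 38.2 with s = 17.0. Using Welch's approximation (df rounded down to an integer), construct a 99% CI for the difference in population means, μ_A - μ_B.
(25.70, 45.90)

Difference: x̄₁ - x̄₂ = 35.80
SE = √(s₁²/n₁ + s₂²/n₂) = √(8.0²/20 + 17.0²/27) = 3.7288
df = 39.09 → 39 (Welch–Satterthwaite, rounded down)
t* = 2.708

CI: 35.80 ± 2.708 · 3.7288 = 35.80 ± 10.10 = (25.70, 45.90)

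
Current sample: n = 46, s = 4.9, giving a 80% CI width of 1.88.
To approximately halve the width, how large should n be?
n ≈ 184

CI width ∝ 1/√n
To reduce width by factor 2, need √n to grow by 2 → need 2² = 4 times as many samples.

Current: n = 46, width = 1.88
New: n = 184, width ≈ 0.93

Width reduced by factor of 1.88/0.93 = 2.02.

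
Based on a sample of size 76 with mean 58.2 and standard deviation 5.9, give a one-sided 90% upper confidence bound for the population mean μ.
μ ≤ 59.08

Upper bound (one-sided):
t* = 1.293 (one-sided for 90%)
Upper bound = x̄ + t* · s/√n = 58.2 + 1.293 · 5.9/√76 = 59.08

We are 90% confident that μ ≤ 59.08.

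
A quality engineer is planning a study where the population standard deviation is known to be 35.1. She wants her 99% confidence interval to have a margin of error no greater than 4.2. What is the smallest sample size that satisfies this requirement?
n ≥ 464

For margin E ≤ 4.2:
n ≥ (z* · σ / E)²
n ≥ (2.576 · 35.1 / 4.2)²
n ≥ 463.45

Minimum n = 464 (rounding up)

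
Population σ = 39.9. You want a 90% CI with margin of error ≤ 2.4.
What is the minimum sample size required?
n ≥ 748

For margin E ≤ 2.4:
n ≥ (z* · σ / E)²
n ≥ (1.645 · 39.9 / 2.4)²
n ≥ 747.92

Minimum n = 748 (rounding up)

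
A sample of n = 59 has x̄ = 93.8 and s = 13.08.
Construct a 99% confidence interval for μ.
(89.27, 98.33)

t-interval (σ unknown):
df = n - 1 = 58
t* = 2.663 for 99% confidence

Margin of error = t* · s/√n = 2.663 · 13.08/√59 = 4.53

CI: (89.27, 98.33)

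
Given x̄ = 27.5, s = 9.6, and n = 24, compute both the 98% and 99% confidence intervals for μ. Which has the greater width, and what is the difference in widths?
99% CI is wider by 1.20

df = 23
98% CI: t* = 2.500, (22.60, 32.40), width = 2 · t* · s/√n = 9.80
99% CI: t* = 2.807, (22.00, 33.00), width = 2 · t* · s/√n = 11.00

The 99% CI is wider by 11.00 - 9.80 = 1.20.
Higher confidence requires a wider interval.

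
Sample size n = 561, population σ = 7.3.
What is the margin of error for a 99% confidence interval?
Margin of error = 0.79

Margin of error = z* · σ/√n
= 2.576 · 7.3/√561
= 2.576 · 7.3/23.6854
= 0.79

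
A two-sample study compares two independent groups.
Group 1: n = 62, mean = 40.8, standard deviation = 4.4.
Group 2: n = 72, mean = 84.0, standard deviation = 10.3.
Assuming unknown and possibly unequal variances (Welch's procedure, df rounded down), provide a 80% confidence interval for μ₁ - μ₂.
(-44.92, -41.48)

Difference: x̄₁ - x̄₂ = -43.20
SE = √(s₁²/n₁ + s₂²/n₂) = √(4.4²/62 + 10.3²/72) = 1.3363
df = 99.10 → 99 (Welch–Satterthwaite, rounded down)
t* = 1.290

CI: -43.20 ± 1.290 · 1.3363 = -43.20 ± 1.72 = (-44.92, -41.48)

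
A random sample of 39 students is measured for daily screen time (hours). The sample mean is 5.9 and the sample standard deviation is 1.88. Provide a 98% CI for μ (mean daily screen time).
(5.17, 6.63)

t-interval (σ unknown):
df = n - 1 = 38
t* = 2.429 for 98% confidence

Margin of error = t* · s/√n = 2.429 · 1.88/√39 = 0.73

CI: (5.17, 6.63)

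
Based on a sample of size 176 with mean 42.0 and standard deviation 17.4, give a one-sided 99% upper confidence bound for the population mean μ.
μ ≤ 45.08

Upper bound (one-sided):
t* = 2.348 (one-sided for 99%)
Upper bound = x̄ + t* · s/√n = 42.0 + 2.348 · 17.4/√176 = 45.08

We are 99% confident that μ ≤ 45.08.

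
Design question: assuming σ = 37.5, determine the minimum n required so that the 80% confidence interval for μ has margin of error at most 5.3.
n ≥ 83

For margin E ≤ 5.3:
n ≥ (z* · σ / E)²
n ≥ (1.282 · 37.5 / 5.3)²
n ≥ 82.28

Minimum n = 83 (rounding up)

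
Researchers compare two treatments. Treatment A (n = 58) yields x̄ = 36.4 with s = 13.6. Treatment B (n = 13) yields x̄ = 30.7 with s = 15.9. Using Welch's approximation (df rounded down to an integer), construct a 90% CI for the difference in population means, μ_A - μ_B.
(-2.61, 14.01)

Difference: x̄₁ - x̄₂ = 5.70
SE = √(s₁²/n₁ + s₂²/n₂) = √(13.6²/58 + 15.9²/13) = 4.7577
df = 16.17 → 16 (Welch–Satterthwaite, rounded down)
t* = 1.746

CI: 5.70 ± 1.746 · 4.7577 = 5.70 ± 8.31 = (-2.61, 14.01)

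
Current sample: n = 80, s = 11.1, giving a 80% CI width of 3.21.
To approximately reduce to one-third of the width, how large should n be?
n ≈ 720

CI width ∝ 1/√n
To reduce width by factor 3, need √n to grow by 3 → need 3² = 9 times as many samples.

Current: n = 80, width = 3.21
New: n = 720, width ≈ 1.06

Width reduced by factor of 3.21/1.06 = 3.03.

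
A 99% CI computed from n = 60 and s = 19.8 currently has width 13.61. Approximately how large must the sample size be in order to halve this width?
n ≈ 240

CI width ∝ 1/√n
To reduce width by factor 2, need √n to grow by 2 → need 2² = 4 times as many samples.

Current: n = 60, width = 13.61
New: n = 240, width ≈ 6.64

Width reduced by factor of 13.61/6.64 = 2.05.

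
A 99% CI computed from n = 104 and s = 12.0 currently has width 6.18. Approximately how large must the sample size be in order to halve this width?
n ≈ 416

CI width ∝ 1/√n
To reduce width by factor 2, need √n to grow by 2 → need 2² = 4 times as many samples.

Current: n = 104, width = 6.18
New: n = 416, width ≈ 3.05

Width reduced by factor of 6.18/3.05 = 2.03.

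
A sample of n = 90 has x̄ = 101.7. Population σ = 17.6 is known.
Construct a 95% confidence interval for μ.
(98.06, 105.34)

z-interval (σ known):
z* = 1.960 for 95% confidence

Margin of error = z* · σ/√n = 1.960 · 17.6/√90 = 3.64

CI: (101.7 - 3.64, 101.7 + 3.64) = (98.06, 105.34)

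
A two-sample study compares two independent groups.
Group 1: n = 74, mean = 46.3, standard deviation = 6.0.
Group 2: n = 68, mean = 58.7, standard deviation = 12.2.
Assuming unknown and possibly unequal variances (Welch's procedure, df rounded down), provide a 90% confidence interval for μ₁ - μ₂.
(-15.12, -9.68)

Difference: x̄₁ - x̄₂ = -12.40
SE = √(s₁²/n₁ + s₂²/n₂) = √(6.0²/74 + 12.2²/68) = 1.6356
df = 95.75 → 95 (Welch–Satterthwaite, rounded down)
t* = 1.661

CI: -12.40 ± 1.661 · 1.6356 = -12.40 ± 2.72 = (-15.12, -9.68)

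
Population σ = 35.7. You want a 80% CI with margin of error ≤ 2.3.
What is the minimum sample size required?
n ≥ 396

For margin E ≤ 2.3:
n ≥ (z* · σ / E)²
n ≥ (1.282 · 35.7 / 2.3)²
n ≥ 395.97

Minimum n = 396 (rounding up)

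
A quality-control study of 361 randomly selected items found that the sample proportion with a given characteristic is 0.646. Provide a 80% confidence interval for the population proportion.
(0.614, 0.678)

Proportion CI:
SE = √(p̂(1-p̂)/n) = √(0.646 · 0.354 / 361) = 0.02517

z* = 1.282
Margin = z* · SE = 1.282 · 0.02517 = 0.0323

CI: 0.646 ± 0.0323 = (0.614, 0.678)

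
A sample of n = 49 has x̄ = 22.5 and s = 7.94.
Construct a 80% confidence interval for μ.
(21.03, 23.97)

t-interval (σ unknown):
df = n - 1 = 48
t* = 1.299 for 80% confidence

Margin of error = t* · s/√n = 1.299 · 7.94/√49 = 1.47

CI: (21.03, 23.97)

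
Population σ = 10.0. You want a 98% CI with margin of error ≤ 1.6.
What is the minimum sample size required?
n ≥ 212

For margin E ≤ 1.6:
n ≥ (z* · σ / E)²
n ≥ (2.326 · 10.0 / 1.6)²
n ≥ 211.34

Minimum n = 212 (rounding up)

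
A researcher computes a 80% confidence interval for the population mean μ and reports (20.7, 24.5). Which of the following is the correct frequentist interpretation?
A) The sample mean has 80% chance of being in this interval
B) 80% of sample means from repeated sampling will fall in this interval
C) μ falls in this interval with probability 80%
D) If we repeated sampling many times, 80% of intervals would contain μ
D

A) Wrong — x̄ is observed and sits in the interval by construction.
B) Wrong — coverage applies to intervals containing μ, not to future x̄ values.
C) Wrong — μ is fixed; the randomness lives in the interval, not in μ.
D) Correct — this is the frequentist long-run coverage interpretation.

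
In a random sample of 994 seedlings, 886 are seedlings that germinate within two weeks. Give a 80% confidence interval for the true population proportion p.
(0.879, 0.904)

Proportion CI:
p̂ = 886/994 = 0.89135
SE = √(p̂(1-p̂)/n) = √(0.89135 · 0.10865 / 994) = 0.00987

z* = 1.282
Margin = z* · SE = 1.282 · 0.00987 = 0.0127

CI: 0.89135 ± 0.0127 = (0.879, 0.904)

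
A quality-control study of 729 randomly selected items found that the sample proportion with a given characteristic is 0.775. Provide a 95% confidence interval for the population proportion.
(0.745, 0.805)

Proportion CI:
SE = √(p̂(1-p̂)/n) = √(0.775 · 0.225 / 729) = 0.01547

z* = 1.960
Margin = z* · SE = 1.960 · 0.01547 = 0.0303

CI: 0.775 ± 0.0303 = (0.745, 0.805)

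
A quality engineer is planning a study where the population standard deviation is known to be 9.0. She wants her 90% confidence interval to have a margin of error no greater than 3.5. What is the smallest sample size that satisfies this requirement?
n ≥ 18

For margin E ≤ 3.5:
n ≥ (z* · σ / E)²
n ≥ (1.645 · 9.0 / 3.5)²
n ≥ 17.89

Minimum n = 18 (rounding up)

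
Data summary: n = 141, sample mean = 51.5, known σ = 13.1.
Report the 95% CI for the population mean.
(49.34, 53.66)

z-interval (σ known):
z* = 1.960 for 95% confidence

Margin of error = z* · σ/√n = 1.960 · 13.1/√141 = 2.16

CI: (51.5 - 2.16, 51.5 + 2.16) = (49.34, 53.66)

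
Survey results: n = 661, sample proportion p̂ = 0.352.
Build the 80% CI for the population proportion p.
(0.328, 0.376)

Proportion CI:
SE = √(p̂(1-p̂)/n) = √(0.352 · 0.648 / 661) = 0.01858

z* = 1.282
Margin = z* · SE = 1.282 · 0.01858 = 0.0238

CI: 0.352 ± 0.0238 = (0.328, 0.376)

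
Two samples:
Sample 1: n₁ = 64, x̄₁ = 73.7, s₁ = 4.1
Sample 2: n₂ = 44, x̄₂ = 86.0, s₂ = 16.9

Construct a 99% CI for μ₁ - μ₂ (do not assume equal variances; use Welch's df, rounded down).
(-19.28, -5.32)

Difference: x̄₁ - x̄₂ = -12.30
SE = √(s₁²/n₁ + s₂²/n₂) = √(4.1²/64 + 16.9²/44) = 2.5988
df = 46.50 → 46 (Welch–Satterthwaite, rounded down)
t* = 2.687

CI: -12.30 ± 2.687 · 2.5988 = -12.30 ± 6.98 = (-19.28, -5.32)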